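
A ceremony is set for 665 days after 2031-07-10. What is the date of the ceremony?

2033-05-05

Count 665 days after July 10, 2031:
July 10, 2031 → July 10, 2032: 366 days (2032 is a leap year).
July 2032: 31 − 10 = 21 days remain.
Then 9 full months totalling 273 days.
May 1–5, 2033: 5 days.
Residual: 299 days.
Total: 665 days.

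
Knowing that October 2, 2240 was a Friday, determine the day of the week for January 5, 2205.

Count forward from the earlier date (January 5, 2205) to the later (October 2, 2240):
From January 5, 2205 to January 5, 2240: 35 years, of which 8 contain a Feb 29 — 27×365 + 8×366 = 12783 days.
January 2240: 31 − 5 = 26 days remain.
Then February 2240 (29), March (31), April (30), May (31), June (30), July (31), August (31), September (30): 29 + 31 + 30 + 31 + 30 + 31 + 31 + 30 = 243 days.
October 1–2, 2240: 2 days.
Residual: 271 days.
Total: 13054 days.
13054 mod 7 = 6, so 6 days before Friday is Saturday.

Saturday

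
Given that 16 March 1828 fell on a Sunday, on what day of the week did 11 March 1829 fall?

Wednesday

March 1828: 31 − 16 = 15 days remain.
Then 11 full months totalling 334 days.
March 1–11, 1829: 11 days.
Residual: 360 days.
Total: 360 days.
360 mod 7 = 3, so 3 days after Sunday is Wednesday.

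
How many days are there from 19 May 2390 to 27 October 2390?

161

May 2390: 31 − 19 = 12 days remain.
Then June (30), July (31), August (31), September (30): 30 + 31 + 31 + 30 = 122 days.
October 1–27, 2390: 27 days.
Total: 12 + 122 + 27 = 161 days.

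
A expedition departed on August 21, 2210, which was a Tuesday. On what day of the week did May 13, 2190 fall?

Thursday

Count forward from the earlier date (May 13, 2190) to the later (August 21, 2210):
From May 13, 2190 to May 13, 2210: 20 years, of which 4 contain a Feb 29 — 16×365 + 4×366 = 7304 days.
(2200 is not a leap year (divisible by 100 but not 400).)
May 2210: 31 − 13 = 18 days remain.
Then June (30), July (31): 30 + 31 = 61 days.
August 1–21, 2210: 21 days.
Residual: 100 days.
Total: 7404 days.
7404 mod 7 = 5, so 5 days before Tuesday is Thursday.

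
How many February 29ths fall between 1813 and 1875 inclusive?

15

Years divisible by 4: 1816, 1820, …, 1872 — 15 in all.
No century exceptions apply. Count: 15.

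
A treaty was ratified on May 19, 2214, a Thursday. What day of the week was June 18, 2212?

Count forward from the earlier date (June 18, 2212) to the later (May 19, 2214):
June 2212: 30 − 18 = 12 days remain.
Then 22 full months totalling 669 days.
May 1–19, 2214: 19 days.
Total: 12 + 669 + 19 = 700 days.
700 is a multiple of 7, so June 18, 2212 falls on the same weekday: Thursday.

Thursday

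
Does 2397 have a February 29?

2397 is not a leap year.

No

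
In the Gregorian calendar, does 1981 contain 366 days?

No

1981 is not a leap year.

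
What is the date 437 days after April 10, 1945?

June 21, 1946

Count 437 days after April 10, 1945:
April 10, 1945 → April 10, 1946: 365 days.
April 1946: 30 − 10 = 20 days remain.
Then May (31): 31 days.
June 1–21, 1946: 21 days.
Residual: 72 days.
Total: 437 days.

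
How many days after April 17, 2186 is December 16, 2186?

April 2186: 30 − 17 = 13 days remain.
Then May (31), June (30), July (31), August (31), September (30), October (31), November (30): 31 + 30 + 31 + 31 + 30 + 31 + 30 = 214 days.
December 1–16, 2186: 16 days.
Total: 13 + 214 + 16 = 243 days.

243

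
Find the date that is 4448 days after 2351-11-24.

2364-01-28

Count 4448 days after November 24, 2351:
Day-of-year of November 24, 2351: 328.
Day-of-year of January 28, 2364: 28.
2351 has 365 days, so 365 − 328 = 37 days remain in 2351.
Full years 2352–2363: 9 common + 3 leap = 9×365 + 3×366 = 4383 days.
Total: 37 + 4383 + 28 = 4448 days.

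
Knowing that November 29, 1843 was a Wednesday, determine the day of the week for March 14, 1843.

Tuesday

Count forward from the earlier date (March 14, 1843) to the later (November 29, 1843):
March 1843: 31 − 14 = 17 days remain.
Then April (30), May (31), June (30), July (31), August (31), September (30), October (31): 30 + 31 + 30 + 31 + 31 + 30 + 31 = 214 days.
November 1–29, 1843: 29 days.
Total: 17 + 214 + 29 = 260 days.
260 mod 7 = 1, so 1 day before Wednesday is Tuesday.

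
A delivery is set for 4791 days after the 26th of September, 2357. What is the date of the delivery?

the 8th of November, 2370

Count 4791 days after September 26, 2357:
Day-of-year of September 26, 2357: 269.
Day-of-year of November 8, 2370: 312.
2357 has 365 days, so 365 − 269 = 96 days remain in 2357.
Full years 2358–2369: 9 common + 3 leap = 9×365 + 3×366 = 4383 days.
Total: 96 + 4383 + 312 = 4791 days.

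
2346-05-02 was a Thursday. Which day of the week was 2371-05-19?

From May 2, 2346 to May 2, 2371: 25 years, of which 6 contain a Feb 29 — 19×365 + 6×366 = 9131 days.
Within May 2371: 19 − 2 = 17 days.
Total: 9148 days.
9148 mod 7 = 6, so 6 days after Thursday is Wednesday.

Wednesday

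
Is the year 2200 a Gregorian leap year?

No

2200 is not a leap year (divisible by 100 but not 400).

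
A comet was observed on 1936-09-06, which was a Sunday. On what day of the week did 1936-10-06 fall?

September 1936: 30 − 6 = 24 days remain.
October 1–6, 1936: 6 days.
Total: 24 + 6 = 30 days.
30 mod 7 = 2, so 2 days after Sunday is Tuesday.

Tuesday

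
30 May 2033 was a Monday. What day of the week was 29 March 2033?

Tuesday

Count forward from the earlier date (March 29, 2033) to the later (May 30, 2033):
March 2033: 31 − 29 = 2 days remain.
Then April (30): 30 days.
May 1–30, 2033: 30 days.
Total: 2 + 30 + 30 = 62 days.
62 mod 7 = 6, so 6 days before Monday is Tuesday.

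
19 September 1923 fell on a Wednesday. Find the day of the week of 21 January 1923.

Sunday

Count forward from the earlier date (January 21, 1923) to the later (September 19, 1923):
January 1923: 31 − 21 = 10 days remain.
Then February 1923 (28), March (31), April (30), May (31), June (30), July (31), August (31): 28 + 31 + 30 + 31 + 30 + 31 + 31 = 212 days.
September 1–19, 1923: 19 days.
Total: 10 + 212 + 19 = 241 days.
241 mod 7 = 3, so 3 days before Wednesday is Sunday.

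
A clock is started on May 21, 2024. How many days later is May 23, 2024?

Within May 2024: 23 − 21 = 2 days.

2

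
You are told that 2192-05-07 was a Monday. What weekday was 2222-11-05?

Tuesday

From May 7, 2192 to May 7, 2222: 30 years, of which 6 contain a Feb 29 — 24×365 + 6×366 = 10956 days.
(2200 is not a leap year (divisible by 100 but not 400).)
May 2222: 31 − 7 = 24 days remain.
Then June (30), July (31), August (31), September (30), October (31): 30 + 31 + 31 + 30 + 31 = 153 days.
November 1–5, 2222: 5 days.
Residual: 182 days.
Total: 11138 days.
11138 mod 7 = 1, so 1 day after Monday is Tuesday.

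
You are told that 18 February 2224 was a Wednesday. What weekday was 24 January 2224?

Saturday

Count forward from the earlier date (January 24, 2224) to the later (February 18, 2224):
January 2224: 31 − 24 = 7 days remain.
February 1–18, 2224: 18 days (2224 is a leap year).
Total: 7 + 18 = 25 days.
25 mod 7 = 4, so 4 days before Wednesday is Saturday.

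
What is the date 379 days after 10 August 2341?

24 August 2342

Count 379 days after August 10, 2341:
August 2341: 31 − 10 = 21 days remain.
Then 11 full months totalling 334 days.
August 1–24, 2342: 24 days.
Total: 21 + 334 + 24 = 379 days.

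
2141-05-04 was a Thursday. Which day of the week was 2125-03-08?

Count forward from the earlier date (March 8, 2125) to the later (May 4, 2141):
Day-of-year of March 8, 2125: 67.
Day-of-year of May 4, 2141: 124.
2125 has 365 days, so 365 − 67 = 298 days remain in 2125.
Full years 2126–2140: 11 common + 4 leap = 11×365 + 4×366 = 5479 days.
Total: 298 + 5479 + 124 = 5901 days.
5901 is a multiple of 7, so 2125-03-08 falls on the same weekday: Thursday.

Thursday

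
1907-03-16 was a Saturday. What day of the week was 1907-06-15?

Saturday

March 1907: 31 − 16 = 15 days remain.
Then April (30), May (31): 30 + 31 = 61 days.
June 1–15, 1907: 15 days.
Total: 15 + 61 + 15 = 91 days.
91 is a multiple of 7, so 1907-06-15 falls on the same weekday: Saturday.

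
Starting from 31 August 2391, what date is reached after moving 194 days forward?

12 March 2392

Count 194 days after August 31, 2391:
Day-of-year of August 31, 2391: 243.
Day-of-year of March 12, 2392: 72.
2391 has 365 days, so 365 − 243 = 122 days remain in 2391.
Total: 122 + 72 = 194 days.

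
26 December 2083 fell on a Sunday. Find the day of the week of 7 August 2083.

Count forward from the earlier date (August 7, 2083) to the later (December 26, 2083):
August 2083: 31 − 7 = 24 days remain.
Then September (30), October (31), November (30): 30 + 31 + 30 = 91 days.
December 1–26, 2083: 26 days.
Total: 24 + 91 + 26 = 141 days.
141 mod 7 = 1, so 1 day before Sunday is Saturday.

Saturday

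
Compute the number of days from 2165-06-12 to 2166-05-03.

June 2165: 30 − 12 = 18 days remain.
Then 10 full months totalling 304 days.
May 1–3, 2166: 3 days.
Residual: 325 days.
Total: 325 days.

325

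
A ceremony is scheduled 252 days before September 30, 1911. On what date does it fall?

January 21, 1911

Count 252 days before September 30, 1911:
January 1911: 31 − 21 = 10 days remain.
Then February 1911 (28), March (31), April (30), May (31), June (30), July (31), August (31): 28 + 31 + 30 + 31 + 30 + 31 + 31 = 212 days.
September 1–30, 1911: 30 days.
Total: 10 + 212 + 30 = 252 days.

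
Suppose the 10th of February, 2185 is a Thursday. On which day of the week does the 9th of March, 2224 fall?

Tuesday

From February 10, 2185 to February 10, 2224: 39 years, of which 8 contain a Feb 29 — 31×365 + 8×366 = 14243 days.
(2200 is not a leap year (divisible by 100 but not 400).)
February 2224: 29 − 10 = 19 days remain (2224 is a leap year, so February has 29 days).
March 1–9, 2224: 9 days.
Residual: 28 days.
Total: 14271 days.
14271 mod 7 = 5, so 5 days after Thursday is Tuesday.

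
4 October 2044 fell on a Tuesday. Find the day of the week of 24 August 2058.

Day-of-year of October 4, 2044: 278.
Day-of-year of August 24, 2058: 236.
2044 has 366 days, so 366 − 278 = 88 days remain in 2044.
Full years 2045–2057: 10 common + 3 leap = 10×365 + 3×366 = 4748 days.
Total: 88 + 4748 + 236 = 5072 days.
5072 mod 7 = 4, so 4 days after Tuesday is Saturday.

Saturday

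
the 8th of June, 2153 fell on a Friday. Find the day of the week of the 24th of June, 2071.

Count forward from the earlier date (June 24, 2071) to the later (June 8, 2153):
From June 24, 2071 to June 24, 2152: 81 years, of which 20 contain a Feb 29 — 61×365 + 20×366 = 29585 days.
(2100 is not a leap year (divisible by 100 but not 400).)
June 2152: 30 − 24 = 6 days remain.
Then 11 full months totalling 335 days.
June 1–8, 2153: 8 days.
Residual: 349 days.
Total: 29934 days.
29934 mod 7 = 2, so 2 days before Friday is Wednesday.

Wednesday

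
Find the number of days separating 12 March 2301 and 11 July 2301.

121

March 2301: 31 − 12 = 19 days remain.
Then April (30), May (31), June (30): 30 + 31 + 30 = 91 days.
July 1–11, 2301: 11 days.
Total: 19 + 91 + 11 = 121 days.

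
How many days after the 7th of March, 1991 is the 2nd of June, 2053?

From March 7, 1991 to March 7, 2053: 62 years, of which 16 contain a Feb 29 — 46×365 + 16×366 = 22646 days.
(2000 is a leap year (divisible by 400).)
March 2053: 31 − 7 = 24 days remain.
Then April (30), May (31): 30 + 31 = 61 days.
June 1–2, 2053: 2 days.
Residual: 87 days.
Total: 22733 days.

22733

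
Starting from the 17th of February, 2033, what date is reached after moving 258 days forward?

the 2nd of November, 2033

Count 258 days after February 17, 2033:
February 2033: 28 − 17 = 11 days remain (2033 is not a leap year, so February has 28 days).
Then March (31), April (30), May (31), June (30), July (31), August (31), September (30), October (31): 31 + 30 + 31 + 30 + 31 + 31 + 30 + 31 = 245 days.
November 1–2, 2033: 2 days.
Total: 11 + 245 + 2 = 258 days.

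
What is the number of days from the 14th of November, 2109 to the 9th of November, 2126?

6204

Day-of-year of November 14, 2109: 318.
Day-of-year of November 9, 2126: 313.
2109 has 365 days, so 365 − 318 = 47 days remain in 2109.
Full years 2110–2125: 12 common + 4 leap = 12×365 + 4×366 = 5844 days.
Total: 47 + 5844 + 313 = 6204 days.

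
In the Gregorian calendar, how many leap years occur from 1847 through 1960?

28

Years divisible by 4: 1848, 1852, …, 1960 — 29 in all.
Of these, 1900 is divisible by 100 but not 400, so not leap.
Leap years: 29 − 1 = 28.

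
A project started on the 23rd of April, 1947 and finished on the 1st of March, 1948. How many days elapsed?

313

April 1947: 30 − 23 = 7 days remain.
Then 10 full months totalling 305 days.
March 1, 1948: 1 day.
Total: 7 + 305 + 1 = 313 days.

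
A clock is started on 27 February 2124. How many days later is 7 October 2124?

223

February 2124: 29 − 27 = 2 days remain (2124 is a leap year, so February has 29 days).
Then March (31), April (30), May (31), June (30), July (31), August (31), September (30): 31 + 30 + 31 + 30 + 31 + 31 + 30 = 214 days.
October 1–7, 2124: 7 days.
Total: 2 + 214 + 7 = 223 days.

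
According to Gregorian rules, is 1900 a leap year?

No

1900 is not a leap year (divisible by 100 but not 400).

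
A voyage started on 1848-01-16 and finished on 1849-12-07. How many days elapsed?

January 16, 1848 → January 16, 1849: 366 days (1848 is a leap year).
January 1849: 31 − 16 = 15 days remain.
Then 10 full months totalling 303 days.
December 1–7, 1849: 7 days.
Residual: 325 days.
Total: 691 days.

691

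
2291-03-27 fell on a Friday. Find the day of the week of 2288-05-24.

Count forward from the earlier date (May 24, 2288) to the later (March 27, 2291):
May 24, 2288 → May 24, 2289: 365 days.
May 24, 2289 → May 24, 2290: 365 days.
May 2290: 31 − 24 = 7 days remain.
Then 9 full months totalling 273 days.
March 1–27, 2291: 27 days.
Residual: 307 days.
Total: 1037 days.
1037 mod 7 = 1, so 1 day before Friday is Thursday.

Thursday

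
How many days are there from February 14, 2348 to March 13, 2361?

4776

Day-of-year of February 14, 2348: 45.
Day-of-year of March 13, 2361: 72.
2348 has 366 days, so 366 − 45 = 321 days remain in 2348.
Full years 2349–2360: 9 common + 3 leap = 9×365 + 3×366 = 4383 days.
Total: 321 + 4383 + 72 = 4776 days.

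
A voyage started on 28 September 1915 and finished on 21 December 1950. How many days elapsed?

12868

Day-of-year of September 28, 1915: 271.
Day-of-year of December 21, 1950: 355.
1915 has 365 days, so 365 − 271 = 94 days remain in 1915.
Full years 1916–1949: 25 common + 9 leap = 25×365 + 9×366 = 12419 days.
Total: 94 + 12419 + 355 = 12868 days.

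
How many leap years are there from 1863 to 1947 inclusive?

Years divisible by 4: 1864, 1868, …, 1944 — 21 in all.
Of these, 1900 is divisible by 100 but not 400, so not leap.
Leap years: 21 − 1 = 20.

20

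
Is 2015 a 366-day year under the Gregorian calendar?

2015 is not a leap year.

No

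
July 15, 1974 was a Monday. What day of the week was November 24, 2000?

Day-of-year of July 15, 1974: 196.
Day-of-year of November 24, 2000: 329.
1974 has 365 days, so 365 − 196 = 169 days remain in 1974.
Full years 1975–1999: 19 common + 6 leap = 19×365 + 6×366 = 9131 days.
Total: 169 + 9131 + 329 = 9629 days.
9629 mod 7 = 4, so 4 days after Monday is Friday.

Friday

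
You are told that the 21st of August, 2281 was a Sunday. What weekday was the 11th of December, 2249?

Count forward from the earlier date (December 11, 2249) to the later (August 21, 2281):
Day-of-year of December 11, 2249: 345.
Day-of-year of August 21, 2281: 233.
2249 has 365 days, so 365 − 345 = 20 days remain in 2249.
Full years 2250–2280: 23 common + 8 leap = 23×365 + 8×366 = 11323 days.
Total: 20 + 11323 + 233 = 11576 days.
11576 mod 7 = 5, so 5 days before Sunday is Tuesday.

Tuesday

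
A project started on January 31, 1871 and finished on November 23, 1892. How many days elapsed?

From January 31, 1871 to January 31, 1892: 21 years, of which 5 contain a Feb 29 — 16×365 + 5×366 = 7670 days.
January 1892: 31 − 31 = 0 days remain.
Then 9 full months totalling 274 days.
November 1–23, 1892: 23 days.
Residual: 297 days.
Total: 7967 days.

7967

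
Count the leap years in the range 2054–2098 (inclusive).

11

Years divisible by 4 in [2054, 2098]: 2056, 2060, 2064, 2068, 2072, 2076, 2080, 2084, 2088, 2092, 2096.
No century exceptions apply. Count: 11.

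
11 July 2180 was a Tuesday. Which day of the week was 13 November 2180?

Monday

July 2180: 31 − 11 = 20 days remain.
Then August (31), September (30), October (31): 31 + 30 + 31 = 92 days.
November 1–13, 2180: 13 days.
Total: 20 + 92 + 13 = 125 days.
125 mod 7 = 6, so 6 days after Tuesday is Monday.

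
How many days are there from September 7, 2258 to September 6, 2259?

September 2258: 30 − 7 = 23 days remain.
Then 11 full months totalling 335 days.
September 1–6, 2259: 6 days.
Total: 23 + 335 + 6 = 364 days.

364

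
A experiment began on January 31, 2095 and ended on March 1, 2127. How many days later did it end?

Day-of-year of January 31, 2095: 31.
Day-of-year of March 1, 2127: 60.
2095 has 365 days, so 365 − 31 = 334 days remain in 2095.
Full years 2096–2126: 24 common + 7 leap = 24×365 + 7×366 = 11322 days.
Total: 334 + 11322 + 60 = 11716 days.

11716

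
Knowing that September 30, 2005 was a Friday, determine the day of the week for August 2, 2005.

Count forward from the earlier date (August 2, 2005) to the later (September 30, 2005):
August 2005: 31 − 2 = 29 days remain.
September 1–30, 2005: 30 days.
Total: 29 + 30 = 59 days.
59 mod 7 = 3, so 3 days before Friday is Tuesday.

Tuesday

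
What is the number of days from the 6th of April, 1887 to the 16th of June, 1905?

6645

Day-of-year of April 6, 1887: 96.
Day-of-year of June 16, 1905: 167.
1887 has 365 days, so 365 − 96 = 269 days remain in 1887.
Full years 1888–1904: 13 common + 4 leap = 13×365 + 4×366 = 6209 days.
Total: 269 + 6209 + 167 = 6645 days.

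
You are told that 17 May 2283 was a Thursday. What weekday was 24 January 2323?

Wednesday

Day-of-year of May 17, 2283: 137.
Day-of-year of January 24, 2323: 24.
2283 has 365 days, so 365 − 137 = 228 days remain in 2283.
Full years 2284–2322: 30 common + 9 leap = 30×365 + 9×366 = 14244 days.
Total: 228 + 14244 + 24 = 14496 days.
14496 mod 7 = 6, so 6 days after Thursday is Wednesday.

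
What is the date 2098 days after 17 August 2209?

16 May 2215

Count 2098 days after August 17, 2209:
August 17, 2209 → August 17, 2210: 365 days.
August 17, 2210 → August 17, 2211: 365 days.
August 17, 2211 → August 17, 2212: 366 days (2212 is a leap year).
August 17, 2212 → August 17, 2213: 365 days.
August 17, 2213 → August 17, 2214: 365 days.
August 2214: 31 − 17 = 14 days remain.
Then September (30), October (31), November (30), December (31), January (31), February 2215 (28), March (31), April (30): 30 + 31 + 30 + 31 + 31 + 28 + 31 + 30 = 242 days.
May 1–16, 2215: 16 days.
Residual: 272 days.
Total: 2098 days.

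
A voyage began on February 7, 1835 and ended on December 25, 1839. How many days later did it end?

February 7, 1835 → February 7, 1836: 365 days.
February 7, 1836 → February 7, 1837: 366 days (1836 is a leap year).
February 7, 1837 → February 7, 1838: 365 days.
February 7, 1838 → February 7, 1839: 365 days.
February 1839: 28 − 7 = 21 days remain (1839 is not a leap year, so February has 28 days).
Then 9 full months totalling 275 days.
December 1–25, 1839: 25 days.
Residual: 321 days.
Total: 1782 days.

1782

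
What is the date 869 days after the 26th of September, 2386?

the 11th of February, 2389

Count 869 days after September 26, 2386:
Day-of-year of September 26, 2386: 269.
Day-of-year of February 11, 2389: 42.
2386 has 365 days, so 365 − 269 = 96 days remain in 2386.
Full years: 2387: 365; 2388: 366. Sum = 731.
Total: 96 + 731 + 42 = 869 days.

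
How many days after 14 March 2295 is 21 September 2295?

191

March 2295: 31 − 14 = 17 days remain.
Then April (30), May (31), June (30), July (31), August (31): 30 + 31 + 30 + 31 + 31 = 153 days.
September 1–21, 2295: 21 days.
Total: 17 + 153 + 21 = 191 days.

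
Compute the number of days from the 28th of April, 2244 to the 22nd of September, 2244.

147

April 2244: 30 − 28 = 2 days remain.
Then May (31), June (30), July (31), August (31): 31 + 30 + 31 + 31 = 123 days.
September 1–22, 2244: 22 days.
Total: 2 + 123 + 22 = 147 days.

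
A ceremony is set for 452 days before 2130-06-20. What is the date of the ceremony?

2129-03-25

Count 452 days before June 20, 2130:
Day-of-year of March 25, 2129: 84.
Day-of-year of June 20, 2130: 171.
2129 has 365 days, so 365 − 84 = 281 days remain in 2129.
Total: 281 + 171 = 452 days.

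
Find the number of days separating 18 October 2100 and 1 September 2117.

Day-of-year of October 18, 2100: 291.
Day-of-year of September 1, 2117: 244.
2100 has 365 days, so 365 − 291 = 74 days remain in 2100.
Full years 2101–2116: 12 common + 4 leap = 12×365 + 4×366 = 5844 days.
Total: 74 + 5844 + 244 = 6162 days.

6162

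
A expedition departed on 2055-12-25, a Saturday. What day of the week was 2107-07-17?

From December 25, 2055 to December 25, 2106: 51 years, of which 12 contain a Feb 29 — 39×365 + 12×366 = 18627 days.
(2100 is not a leap year (divisible by 100 but not 400).)
December 2106: 31 − 25 = 6 days remain.
Then January (31), February 2107 (28), March (31), April (30), May (31), June (30): 31 + 28 + 31 + 30 + 31 + 30 = 181 days.
July 1–17, 2107: 17 days.
Residual: 204 days.
Total: 18831 days.
18831 mod 7 = 1, so 1 day after Saturday is Sunday.

Sunday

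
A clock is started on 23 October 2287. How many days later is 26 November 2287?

October 2287: 31 − 23 = 8 days remain.
November 1–26, 2287: 26 days.
Total: 8 + 26 = 34 days.

34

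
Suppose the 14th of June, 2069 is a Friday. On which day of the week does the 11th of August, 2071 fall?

Tuesday

June 14, 2069 → June 14, 2070: 365 days.
June 14, 2070 → June 14, 2071: 365 days.
June 2071: 30 − 14 = 16 days remain.
Then July (31): 31 days.
August 1–11, 2071: 11 days.
Residual: 58 days.
Total: 788 days.
788 mod 7 = 4, so 4 days after Friday is Tuesday.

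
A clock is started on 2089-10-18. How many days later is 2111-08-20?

7975

Day-of-year of October 18, 2089: 291.
Day-of-year of August 20, 2111: 232.
2089 has 365 days, so 365 − 291 = 74 days remain in 2089.
Full years 2090–2110: 17 common + 4 leap = 17×365 + 4×366 = 7669 days.
Total: 74 + 7669 + 232 = 7975 days.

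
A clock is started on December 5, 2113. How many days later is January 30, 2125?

Day-of-year of December 5, 2113: 339.
Day-of-year of January 30, 2125: 30.
2113 has 365 days, so 365 − 339 = 26 days remain in 2113.
Full years 2114–2124: 8 common + 3 leap = 8×365 + 3×366 = 4018 days.
Total: 26 + 4018 + 30 = 4074 days.

4074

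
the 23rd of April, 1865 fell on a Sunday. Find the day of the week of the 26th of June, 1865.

Monday

April 1865: 30 − 23 = 7 days remain.
Then May (31): 31 days.
June 1–26, 1865: 26 days.
Total: 7 + 31 + 26 = 64 days.
64 mod 7 = 1, so 1 day after Sunday is Monday.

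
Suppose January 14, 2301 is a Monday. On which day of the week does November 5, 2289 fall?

Tuesday

Count forward from the earlier date (November 5, 2289) to the later (January 14, 2301):
Day-of-year of November 5, 2289: 309.
Day-of-year of January 14, 2301: 14.
2289 has 365 days, so 365 − 309 = 56 days remain in 2289.
Full years 2290–2300: 9 common + 2 leap = 9×365 + 2×366 = 4017 days.
Total: 56 + 4017 + 14 = 4087 days.
4087 mod 7 = 6, so 6 days before Monday is Tuesday.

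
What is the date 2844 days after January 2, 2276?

October 16, 2283

Count 2844 days after January 2, 2276:
Day-of-year of January 2, 2276: 2.
Day-of-year of October 16, 2283: 289.
2276 has 366 days, so 366 − 2 = 364 days remain in 2276.
Full years: 2277: 365; 2278: 365; 2279: 365; 2280: 366; 2281: 365; 2282: 365. Sum = 2191.
Total: 364 + 2191 + 289 = 2844 days.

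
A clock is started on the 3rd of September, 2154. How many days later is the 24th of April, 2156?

September 2154: 30 − 3 = 27 days remain.
Then 18 full months totalling 548 days.
April 1–24, 2156: 24 days.
Total: 27 + 548 + 24 = 599 days.

599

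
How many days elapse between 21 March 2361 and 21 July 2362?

March 2361: 31 − 21 = 10 days remain.
Then 15 full months totalling 456 days.
July 1–21, 2362: 21 days.
Total: 10 + 456 + 21 = 487 days.

487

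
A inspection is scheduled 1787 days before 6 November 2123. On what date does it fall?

15 December 2118

Count 1787 days before November 6, 2123:
December 15, 2118 → December 15, 2119: 365 days.
December 15, 2119 → December 15, 2120: 366 days (2120 is a leap year).
December 15, 2120 → December 15, 2121: 365 days.
December 15, 2121 → December 15, 2122: 365 days.
December 2122: 31 − 15 = 16 days remain.
Then 10 full months totalling 304 days.
November 1–6, 2123: 6 days.
Residual: 326 days.
Total: 1787 days.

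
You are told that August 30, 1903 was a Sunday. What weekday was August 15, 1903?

Saturday

Count forward from the earlier date (August 15, 1903) to the later (August 30, 1903):
Within August 1903: 30 − 15 = 15 days.
15 mod 7 = 1, so 1 day before Sunday is Saturday.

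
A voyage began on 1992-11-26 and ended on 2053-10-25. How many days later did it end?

22248

From November 26, 1992 to November 26, 2052: 60 years, of which 15 contain a Feb 29 — 45×365 + 15×366 = 21915 days.
(2000 is a leap year (divisible by 400).)
November 2052: 30 − 26 = 4 days remain.
Then 10 full months totalling 304 days.
October 1–25, 2053: 25 days.
Residual: 333 days.
Total: 22248 days.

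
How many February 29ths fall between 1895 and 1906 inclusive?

2

Years divisible by 4 in [1895, 1906]: 1896, 1900, 1904.
Of these, 1900 is divisible by 100 but not 400, so not leap.
Leap years: 3 − 1 = 2.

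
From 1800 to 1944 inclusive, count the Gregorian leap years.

35

Years divisible by 4: 1800, 1804, …, 1944 — 37 in all.
Of these, 1800, 1900 are divisible by 100 but not 400, so not leap.
Leap years: 37 − 2 = 35.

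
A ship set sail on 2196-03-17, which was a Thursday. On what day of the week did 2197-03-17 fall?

Friday

March 17, 2196 → March 17, 2197: 365 days.
Total: 365 days.
365 mod 7 = 1, so 1 day after Thursday is Friday.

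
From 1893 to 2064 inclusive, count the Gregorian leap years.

42

Years divisible by 4: 1896, 1900, …, 2064 — 43 in all.
Of these, 1900 is divisible by 100 but not 400, so not leap.
2000 is divisible by 400, so still leap.
Leap years: 43 − 1 = 42.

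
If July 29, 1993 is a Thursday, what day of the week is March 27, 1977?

Sunday

Count forward from the earlier date (March 27, 1977) to the later (July 29, 1993):
Day-of-year of March 27, 1977: 86.
Day-of-year of July 29, 1993: 210.
1977 has 365 days, so 365 − 86 = 279 days remain in 1977.
Full years 1978–1992: 11 common + 4 leap = 11×365 + 4×366 = 5479 days.
Total: 279 + 5479 + 210 = 5968 days.
5968 mod 7 = 4, so 4 days before Thursday is Sunday.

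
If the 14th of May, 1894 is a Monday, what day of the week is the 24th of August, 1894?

Friday

May 1894: 31 − 14 = 17 days remain.
Then June (30), July (31): 30 + 31 = 61 days.
August 1–24, 1894: 24 days.
Total: 17 + 61 + 24 = 102 days.
102 mod 7 = 4, so 4 days after Monday is Friday.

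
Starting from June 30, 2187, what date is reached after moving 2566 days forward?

July 9, 2194

Count 2566 days after June 30, 2187:
From June 30, 2187 to June 30, 2194: 7 years, of which 2 contain a Feb 29 — 5×365 + 2×366 = 2557 days.
June 2194: 30 − 30 = 0 days remain.
July 1–9, 2194: 9 days.
Residual: 9 days.
Total: 2566 days.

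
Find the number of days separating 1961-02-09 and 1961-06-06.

February 1961: 28 − 9 = 19 days remain (1961 is not a leap year, so February has 28 days).
Then March (31), April (30), May (31): 31 + 30 + 31 = 92 days.
June 1–6, 1961: 6 days.
Total: 19 + 92 + 6 = 117 days.

117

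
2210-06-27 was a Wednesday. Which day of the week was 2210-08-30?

June 2210: 30 − 27 = 3 days remain.
Then July (31): 31 days.
August 1–30, 2210: 30 days.
Total: 3 + 31 + 30 = 64 days.
64 mod 7 = 1, so 1 day after Wednesday is Thursday.

Thursday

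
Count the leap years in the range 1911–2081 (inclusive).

43

Years divisible by 4: 1912, 1916, …, 2080 — 43 in all.
2000 is divisible by 400, so still leap.
No century exceptions apply. Count: 43.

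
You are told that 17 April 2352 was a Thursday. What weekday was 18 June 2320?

Count forward from the earlier date (June 18, 2320) to the later (April 17, 2352):
From June 18, 2320 to June 18, 2351: 31 years, of which 7 contain a Feb 29 — 24×365 + 7×366 = 11322 days.
June 2351: 30 − 18 = 12 days remain.
Then 9 full months totalling 275 days.
April 1–17, 2352: 17 days.
Residual: 304 days.
Total: 11626 days.
11626 mod 7 = 6, so 6 days before Thursday is Friday.

Friday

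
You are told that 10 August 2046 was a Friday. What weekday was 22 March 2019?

Count forward from the earlier date (March 22, 2019) to the later (August 10, 2046):
From March 22, 2019 to March 22, 2046: 27 years, of which 7 contain a Feb 29 — 20×365 + 7×366 = 9862 days.
March 2046: 31 − 22 = 9 days remain.
Then April (30), May (31), June (30), July (31): 30 + 31 + 30 + 31 = 122 days.
August 1–10, 2046: 10 days.
Residual: 141 days.
Total: 10003 days.
10003 is a multiple of 7, so 22 March 2019 falls on the same weekday: Friday.

Friday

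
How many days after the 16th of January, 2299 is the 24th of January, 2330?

11330

From January 16, 2299 to January 16, 2330: 31 years, of which 7 contain a Feb 29 — 24×365 + 7×366 = 11322 days.
(2300 is not a leap year (divisible by 100 but not 400).)
Within January 2330: 24 − 16 = 8 days.
Total: 11330 days.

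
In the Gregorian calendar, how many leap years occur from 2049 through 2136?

21

Years divisible by 4: 2052, 2056, …, 2136 — 22 in all.
Of these, 2100 is divisible by 100 but not 400, so not leap.
Leap years: 22 − 1 = 21.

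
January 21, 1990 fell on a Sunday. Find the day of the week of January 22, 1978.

Count forward from the earlier date (January 22, 1978) to the later (January 21, 1990):
From January 22, 1978 to January 22, 1989: 11 years, of which 3 contain a Feb 29 — 8×365 + 3×366 = 4018 days.
January 1989: 31 − 22 = 9 days remain.
Then 11 full months totalling 334 days.
January 1–21, 1990: 21 days.
Residual: 364 days.
Total: 4382 days.
4382 is a multiple of 7, so January 22, 1978 falls on the same weekday: Sunday.

Sunday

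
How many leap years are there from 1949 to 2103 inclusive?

37

Years divisible by 4: 1952, 1956, …, 2100 — 38 in all.
Of these, 2100 is divisible by 100 but not 400, so not leap.
2000 is divisible by 400, so still leap.
Leap years: 38 − 1 = 37.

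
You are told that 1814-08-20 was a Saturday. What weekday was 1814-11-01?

August 1814: 31 − 20 = 11 days remain.
Then September (30), October (31): 30 + 31 = 61 days.
November 1, 1814: 1 day.
Total: 11 + 61 + 1 = 73 days.
73 mod 7 = 3, so 3 days after Saturday is Tuesday.

Tuesday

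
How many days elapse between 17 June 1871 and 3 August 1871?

47

June 1871: 30 − 17 = 13 days remain.
Then July (31): 31 days.
August 1–3, 1871: 3 days.
Total: 13 + 31 + 3 = 47 days.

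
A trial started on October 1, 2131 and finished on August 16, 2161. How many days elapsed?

Day-of-year of October 1, 2131: 274.
Day-of-year of August 16, 2161: 228.
2131 has 365 days, so 365 − 274 = 91 days remain in 2131.
Full years 2132–2160: 21 common + 8 leap = 21×365 + 8×366 = 10593 days.
Total: 91 + 10593 + 228 = 10912 days.

10912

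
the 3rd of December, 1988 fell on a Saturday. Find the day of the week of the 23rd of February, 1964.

Sunday

Count forward from the earlier date (February 23, 1964) to the later (December 3, 1988):
Day-of-year of February 23, 1964: 54.
Day-of-year of December 3, 1988: 338.
1964 has 366 days, so 366 − 54 = 312 days remain in 1964.
Full years 1965–1987: 18 common + 5 leap = 18×365 + 5×366 = 8400 days.
Total: 312 + 8400 + 338 = 9050 days.
9050 mod 7 = 6, so 6 days before Saturday is Sunday.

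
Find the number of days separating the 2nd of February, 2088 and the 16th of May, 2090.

834

February 2088: 29 − 2 = 27 days remain (2088 is a leap year, so February has 29 days).
Then 26 full months totalling 791 days.
May 1–16, 2090: 16 days.
Total: 27 + 791 + 16 = 834 days.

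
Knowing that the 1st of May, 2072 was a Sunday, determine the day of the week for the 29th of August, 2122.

Day-of-year of May 1, 2072: 122.
Day-of-year of August 29, 2122: 241.
2072 has 366 days, so 366 − 122 = 244 days remain in 2072.
Full years 2073–2121: 38 common + 11 leap = 38×365 + 11×366 = 17896 days.
Total: 244 + 17896 + 241 = 18381 days.
18381 mod 7 = 6, so 6 days after Sunday is Saturday.

Saturday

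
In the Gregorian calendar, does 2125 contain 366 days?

2125 is not a leap year.

No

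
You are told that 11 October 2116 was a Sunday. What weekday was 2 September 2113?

Saturday

Count forward from the earlier date (September 2, 2113) to the later (October 11, 2116):
Day-of-year of September 2, 2113: 245.
Day-of-year of October 11, 2116: 285.
2113 has 365 days, so 365 − 245 = 120 days remain in 2113.
Full years: 2114: 365; 2115: 365. Sum = 730.
Total: 120 + 730 + 285 = 1135 days.
1135 mod 7 = 1, so 1 day before Sunday is Saturday.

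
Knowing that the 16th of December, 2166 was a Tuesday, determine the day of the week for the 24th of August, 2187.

Friday

Day-of-year of December 16, 2166: 350.
Day-of-year of August 24, 2187: 236.
2166 has 365 days, so 365 − 350 = 15 days remain in 2166.
Full years 2167–2186: 15 common + 5 leap = 15×365 + 5×366 = 7305 days.
Total: 15 + 7305 + 236 = 7556 days.
7556 mod 7 = 3, so 3 days after Tuesday is Friday.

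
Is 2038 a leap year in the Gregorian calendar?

No

2038 is not a leap year.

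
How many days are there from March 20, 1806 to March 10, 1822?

5834

From March 20, 1806 to March 20, 1821: 15 years, of which 4 contain a Feb 29 — 11×365 + 4×366 = 5479 days.
March 1821: 31 − 20 = 11 days remain.
Then 11 full months totalling 334 days.
March 1–10, 1822: 10 days.
Residual: 355 days.
Total: 5834 days.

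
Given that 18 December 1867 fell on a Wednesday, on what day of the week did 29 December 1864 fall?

Thursday

Count forward from the earlier date (December 29, 1864) to the later (December 18, 1867):
December 29, 1864 → December 29, 1865: 365 days.
December 29, 1865 → December 29, 1866: 365 days.
December 1866: 31 − 29 = 2 days remain.
Then 11 full months totalling 334 days.
December 1–18, 1867: 18 days.
Residual: 354 days.
Total: 1084 days.
1084 mod 7 = 6, so 6 days before Wednesday is Thursday.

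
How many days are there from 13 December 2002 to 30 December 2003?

Day-of-year of December 13, 2002: 347.
Day-of-year of December 30, 2003: 364.
2002 has 365 days, so 365 − 347 = 18 days remain in 2002.
Total: 18 + 364 = 382 days.

382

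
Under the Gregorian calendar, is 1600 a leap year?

1600 is a leap year (divisible by 400).

Yes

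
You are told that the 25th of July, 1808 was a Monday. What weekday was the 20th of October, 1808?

July 1808: 31 − 25 = 6 days remain.
Then August (31), September (30): 31 + 30 = 61 days.
October 1–20, 1808: 20 days.
Total: 6 + 61 + 20 = 87 days.
87 mod 7 = 3, so 3 days after Monday is Thursday.

Thursday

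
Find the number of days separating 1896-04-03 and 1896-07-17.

105

April 1896: 30 − 3 = 27 days remain.
Then May (31), June (30): 31 + 30 = 61 days.
July 1–17, 1896: 17 days.
Total: 27 + 61 + 17 = 105 days.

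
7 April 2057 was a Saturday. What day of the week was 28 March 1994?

Monday

Count forward from the earlier date (March 28, 1994) to the later (April 7, 2057):
From March 28, 1994 to March 28, 2057: 63 years, of which 16 contain a Feb 29 — 47×365 + 16×366 = 23011 days.
(2000 is a leap year (divisible by 400).)
March 2057: 31 − 28 = 3 days remain.
April 1–7, 2057: 7 days.
Residual: 10 days.
Total: 23021 days.
23021 mod 7 = 5, so 5 days before Saturday is Monday.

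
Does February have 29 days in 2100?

No

2100 is not a leap year (divisible by 100 but not 400).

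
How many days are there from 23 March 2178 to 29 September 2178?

190

March 2178: 31 − 23 = 8 days remain.
Then April (30), May (31), June (30), July (31), August (31): 30 + 31 + 30 + 31 + 31 = 153 days.
September 1–29, 2178: 29 days.
Total: 8 + 153 + 29 = 190 days.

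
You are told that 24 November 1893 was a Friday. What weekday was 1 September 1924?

Monday

Day-of-year of November 24, 1893: 328.
Day-of-year of September 1, 1924: 245.
1893 has 365 days, so 365 − 328 = 37 days remain in 1893.
Full years 1894–1923: 24 common + 6 leap = 24×365 + 6×366 = 10956 days.
Total: 37 + 10956 + 245 = 11238 days.
11238 mod 7 = 3, so 3 days after Friday is Monday.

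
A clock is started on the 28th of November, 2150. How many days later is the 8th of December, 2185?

12794

From November 28, 2150 to November 28, 2185: 35 years, of which 9 contain a Feb 29 — 26×365 + 9×366 = 12784 days.
November 2185: 30 − 28 = 2 days remain.
December 1–8, 2185: 8 days.
Residual: 10 days.
Total: 12794 days.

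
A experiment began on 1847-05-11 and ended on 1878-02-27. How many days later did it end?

11250

From May 11, 1847 to May 11, 1877: 30 years, of which 8 contain a Feb 29 — 22×365 + 8×366 = 10958 days.
May 1877: 31 − 11 = 20 days remain.
Then June (30), July (31), August (31), September (30), October (31), November (30), December (31), January (31): 30 + 31 + 31 + 30 + 31 + 30 + 31 + 31 = 245 days.
February 1–27, 1878: 27 days (1878 is not a leap year).
Residual: 292 days.
Total: 11250 days.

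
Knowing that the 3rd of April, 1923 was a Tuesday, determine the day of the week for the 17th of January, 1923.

Wednesday

Count forward from the earlier date (January 17, 1923) to the later (April 3, 1923):
January 1923: 31 − 17 = 14 days remain.
Then February 1923 (28), March (31): 28 + 31 = 59 days.
April 1–3, 1923: 3 days.
Total: 14 + 59 + 3 = 76 days.
76 mod 7 = 6, so 6 days before Tuesday is Wednesday.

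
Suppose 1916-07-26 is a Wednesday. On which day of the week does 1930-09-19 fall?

From July 26, 1916 to July 26, 1930: 14 years, of which 3 contain a Feb 29 — 11×365 + 3×366 = 5113 days.
July 1930: 31 − 26 = 5 days remain.
Then August (31): 31 days.
September 1–19, 1930: 19 days.
Residual: 55 days.
Total: 5168 days.
5168 mod 7 = 2, so 2 days after Wednesday is Friday.

Friday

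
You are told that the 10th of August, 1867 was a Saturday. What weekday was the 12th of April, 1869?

August 1867: 31 − 10 = 21 days remain.
Then 19 full months totalling 578 days.
April 1–12, 1869: 12 days.
Total: 21 + 578 + 12 = 611 days.
611 mod 7 = 2, so 2 days after Saturday is Monday.

Monday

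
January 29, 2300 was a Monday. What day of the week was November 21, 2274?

Saturday

Count forward from the earlier date (November 21, 2274) to the later (January 29, 2300):
From November 21, 2274 to November 21, 2299: 25 years, of which 6 contain a Feb 29 — 19×365 + 6×366 = 9131 days.
November 2299: 30 − 21 = 9 days remain.
Then December (31): 31 days.
January 1–29, 2300: 29 days.
Residual: 69 days.
Total: 9200 days.
9200 mod 7 = 2, so 2 days before Monday is Saturday.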